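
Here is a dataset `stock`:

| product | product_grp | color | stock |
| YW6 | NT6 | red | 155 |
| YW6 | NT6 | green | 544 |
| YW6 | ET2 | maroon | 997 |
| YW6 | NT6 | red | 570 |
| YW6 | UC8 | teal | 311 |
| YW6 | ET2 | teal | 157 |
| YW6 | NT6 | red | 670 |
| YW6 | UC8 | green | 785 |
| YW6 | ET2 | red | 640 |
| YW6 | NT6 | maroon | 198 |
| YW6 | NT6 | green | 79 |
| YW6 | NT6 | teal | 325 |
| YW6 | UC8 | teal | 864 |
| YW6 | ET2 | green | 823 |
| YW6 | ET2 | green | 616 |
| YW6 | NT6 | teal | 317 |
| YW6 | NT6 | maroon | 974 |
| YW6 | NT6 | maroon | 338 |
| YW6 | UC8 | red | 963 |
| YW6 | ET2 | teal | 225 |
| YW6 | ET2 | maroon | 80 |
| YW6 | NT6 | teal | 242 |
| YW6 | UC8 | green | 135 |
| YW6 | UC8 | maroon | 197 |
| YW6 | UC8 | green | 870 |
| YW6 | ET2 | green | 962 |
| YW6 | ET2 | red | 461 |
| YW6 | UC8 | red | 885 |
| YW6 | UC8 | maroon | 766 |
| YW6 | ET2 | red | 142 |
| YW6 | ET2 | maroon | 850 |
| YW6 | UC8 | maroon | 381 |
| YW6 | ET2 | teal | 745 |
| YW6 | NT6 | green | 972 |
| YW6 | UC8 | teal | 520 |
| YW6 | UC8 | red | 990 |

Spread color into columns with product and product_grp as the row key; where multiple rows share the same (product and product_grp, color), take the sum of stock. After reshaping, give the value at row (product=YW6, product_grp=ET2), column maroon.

Rows with product=YW6, product_grp=ET2 and color=maroon: stock values are 997, 80, 850.
997 + 80 + 850 = 1927.

1927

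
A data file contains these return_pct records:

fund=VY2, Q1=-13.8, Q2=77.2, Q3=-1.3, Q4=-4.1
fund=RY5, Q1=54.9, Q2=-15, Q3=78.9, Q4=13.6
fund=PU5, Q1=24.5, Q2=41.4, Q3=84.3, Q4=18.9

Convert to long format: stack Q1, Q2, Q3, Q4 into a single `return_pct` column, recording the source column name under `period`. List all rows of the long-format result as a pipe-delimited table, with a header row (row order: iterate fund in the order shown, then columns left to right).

| fund | period | return_pct |
| VY2 | Q1 | -13.8 |
| VY2 | Q2 | 77.2 |
| VY2 | Q3 | -1.3 |
| VY2 | Q4 | -4.1 |
| RY5 | Q1 | 54.9 |
| RY5 | Q2 | -15 |
| RY5 | Q3 | 78.9 |
| RY5 | Q4 | 13.6 |
| PU5 | Q1 | 24.5 |
| PU5 | Q2 | 41.4 |
| PU5 | Q3 | 84.3 |
| PU5 | Q4 | 18.9 |

Each (fund, column) pair becomes one row: 3 × 4 = 12 rows.
For example, (VY2, Q1) → return_pct=-13.8.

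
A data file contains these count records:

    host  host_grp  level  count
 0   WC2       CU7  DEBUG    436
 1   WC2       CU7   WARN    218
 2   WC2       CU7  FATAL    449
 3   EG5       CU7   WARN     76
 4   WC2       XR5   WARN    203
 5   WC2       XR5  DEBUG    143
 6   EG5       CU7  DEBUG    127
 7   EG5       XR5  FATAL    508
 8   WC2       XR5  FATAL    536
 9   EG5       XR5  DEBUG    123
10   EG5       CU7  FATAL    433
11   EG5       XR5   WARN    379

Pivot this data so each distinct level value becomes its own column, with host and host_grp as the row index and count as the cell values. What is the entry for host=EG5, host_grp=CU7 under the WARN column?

76

Wide layout: rows indexed by host and host_grp, columns are the 3 distinct level values (DEBUG, WARN, FATAL).
Cell (host=EG5, host_grp=CU7, level=WARN) draws from the long row where host=EG5, host_grp=CU7 and level=WARN, which has count=76.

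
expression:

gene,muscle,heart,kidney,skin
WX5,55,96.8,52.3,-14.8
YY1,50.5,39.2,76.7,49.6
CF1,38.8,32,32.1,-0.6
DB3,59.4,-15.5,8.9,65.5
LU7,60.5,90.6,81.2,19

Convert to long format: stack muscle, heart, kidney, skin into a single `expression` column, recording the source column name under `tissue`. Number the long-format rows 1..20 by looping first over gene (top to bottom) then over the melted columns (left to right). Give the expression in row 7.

76.7

20 rows total (5 × 4). Row 7: index ⌊(7-1)/4⌋ = 1 into gene → YY1; (7-1) mod 4 = 2 into the melted columns → kidney.
So row 7 is (YY1, kidney, 76.7); expression = 76.7.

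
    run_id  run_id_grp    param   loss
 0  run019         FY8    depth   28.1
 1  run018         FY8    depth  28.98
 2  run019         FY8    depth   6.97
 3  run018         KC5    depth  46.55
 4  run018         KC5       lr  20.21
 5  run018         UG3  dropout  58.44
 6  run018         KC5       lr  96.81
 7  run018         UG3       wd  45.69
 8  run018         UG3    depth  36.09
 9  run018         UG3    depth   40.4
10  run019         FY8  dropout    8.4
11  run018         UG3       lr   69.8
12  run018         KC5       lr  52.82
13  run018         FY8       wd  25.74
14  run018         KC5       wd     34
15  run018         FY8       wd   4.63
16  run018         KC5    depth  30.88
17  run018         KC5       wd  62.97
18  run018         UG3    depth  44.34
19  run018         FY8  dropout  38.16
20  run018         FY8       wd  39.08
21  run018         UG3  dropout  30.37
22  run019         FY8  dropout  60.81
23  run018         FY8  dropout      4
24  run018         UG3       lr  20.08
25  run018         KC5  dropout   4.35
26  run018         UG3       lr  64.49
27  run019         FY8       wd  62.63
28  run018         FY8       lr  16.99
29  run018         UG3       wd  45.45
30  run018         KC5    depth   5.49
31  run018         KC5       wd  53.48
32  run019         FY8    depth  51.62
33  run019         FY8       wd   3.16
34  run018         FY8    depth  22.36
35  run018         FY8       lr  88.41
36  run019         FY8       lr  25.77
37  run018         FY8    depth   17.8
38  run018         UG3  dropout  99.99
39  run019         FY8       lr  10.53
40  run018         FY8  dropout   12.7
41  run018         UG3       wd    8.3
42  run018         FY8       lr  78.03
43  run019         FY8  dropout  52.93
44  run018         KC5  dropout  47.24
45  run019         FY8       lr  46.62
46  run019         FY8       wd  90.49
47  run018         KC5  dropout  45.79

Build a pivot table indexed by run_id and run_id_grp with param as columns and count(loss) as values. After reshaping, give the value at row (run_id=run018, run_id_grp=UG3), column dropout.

3

Rows with run_id=run018, run_id_grp=UG3 and param=dropout: loss values are 58.44, 30.37, 99.99.
3 rows match — count = 3.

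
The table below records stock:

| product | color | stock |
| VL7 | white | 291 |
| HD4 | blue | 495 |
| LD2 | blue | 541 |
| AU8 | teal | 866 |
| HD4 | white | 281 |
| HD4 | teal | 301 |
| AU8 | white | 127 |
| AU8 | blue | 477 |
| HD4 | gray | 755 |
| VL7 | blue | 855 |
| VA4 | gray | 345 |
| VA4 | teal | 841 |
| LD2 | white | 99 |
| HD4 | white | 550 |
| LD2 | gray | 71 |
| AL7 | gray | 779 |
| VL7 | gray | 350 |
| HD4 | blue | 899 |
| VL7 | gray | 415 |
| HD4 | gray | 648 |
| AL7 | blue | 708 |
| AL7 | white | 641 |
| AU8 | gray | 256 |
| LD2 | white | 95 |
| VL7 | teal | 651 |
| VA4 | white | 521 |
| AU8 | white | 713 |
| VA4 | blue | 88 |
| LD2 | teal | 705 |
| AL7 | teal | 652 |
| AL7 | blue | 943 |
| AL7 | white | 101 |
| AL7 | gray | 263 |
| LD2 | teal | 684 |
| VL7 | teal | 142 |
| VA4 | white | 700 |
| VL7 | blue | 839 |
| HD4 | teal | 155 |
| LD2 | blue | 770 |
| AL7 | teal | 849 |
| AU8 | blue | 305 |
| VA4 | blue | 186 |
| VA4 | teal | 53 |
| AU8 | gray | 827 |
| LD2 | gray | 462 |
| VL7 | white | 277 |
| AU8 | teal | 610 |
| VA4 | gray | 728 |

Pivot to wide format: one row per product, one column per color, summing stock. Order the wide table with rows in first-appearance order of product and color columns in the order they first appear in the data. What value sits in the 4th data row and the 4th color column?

With rows in first-appearance order of product, row 4 is product=AU8. color columns in first-appearance order: white, blue, teal, gray; column 4 is gray.
Long rows with product=AU8, color=gray: 256 + 827 = 1083.

1083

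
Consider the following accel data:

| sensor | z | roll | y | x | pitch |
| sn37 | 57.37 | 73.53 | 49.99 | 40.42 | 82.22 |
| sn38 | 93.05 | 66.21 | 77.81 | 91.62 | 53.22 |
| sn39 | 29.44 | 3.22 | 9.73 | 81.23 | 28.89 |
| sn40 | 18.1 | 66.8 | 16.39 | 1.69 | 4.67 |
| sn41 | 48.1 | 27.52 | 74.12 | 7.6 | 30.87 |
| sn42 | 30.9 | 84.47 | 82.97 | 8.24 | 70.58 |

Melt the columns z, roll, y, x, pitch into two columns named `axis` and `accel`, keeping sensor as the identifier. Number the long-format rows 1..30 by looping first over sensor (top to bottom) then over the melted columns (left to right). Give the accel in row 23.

30 rows total (6 × 5). Row 23: index ⌊(23-1)/5⌋ = 4 into sensor → sn41; (23-1) mod 5 = 2 into the melted columns → y.
So row 23 is (sn41, y, 74.12); accel = 74.12.

74.12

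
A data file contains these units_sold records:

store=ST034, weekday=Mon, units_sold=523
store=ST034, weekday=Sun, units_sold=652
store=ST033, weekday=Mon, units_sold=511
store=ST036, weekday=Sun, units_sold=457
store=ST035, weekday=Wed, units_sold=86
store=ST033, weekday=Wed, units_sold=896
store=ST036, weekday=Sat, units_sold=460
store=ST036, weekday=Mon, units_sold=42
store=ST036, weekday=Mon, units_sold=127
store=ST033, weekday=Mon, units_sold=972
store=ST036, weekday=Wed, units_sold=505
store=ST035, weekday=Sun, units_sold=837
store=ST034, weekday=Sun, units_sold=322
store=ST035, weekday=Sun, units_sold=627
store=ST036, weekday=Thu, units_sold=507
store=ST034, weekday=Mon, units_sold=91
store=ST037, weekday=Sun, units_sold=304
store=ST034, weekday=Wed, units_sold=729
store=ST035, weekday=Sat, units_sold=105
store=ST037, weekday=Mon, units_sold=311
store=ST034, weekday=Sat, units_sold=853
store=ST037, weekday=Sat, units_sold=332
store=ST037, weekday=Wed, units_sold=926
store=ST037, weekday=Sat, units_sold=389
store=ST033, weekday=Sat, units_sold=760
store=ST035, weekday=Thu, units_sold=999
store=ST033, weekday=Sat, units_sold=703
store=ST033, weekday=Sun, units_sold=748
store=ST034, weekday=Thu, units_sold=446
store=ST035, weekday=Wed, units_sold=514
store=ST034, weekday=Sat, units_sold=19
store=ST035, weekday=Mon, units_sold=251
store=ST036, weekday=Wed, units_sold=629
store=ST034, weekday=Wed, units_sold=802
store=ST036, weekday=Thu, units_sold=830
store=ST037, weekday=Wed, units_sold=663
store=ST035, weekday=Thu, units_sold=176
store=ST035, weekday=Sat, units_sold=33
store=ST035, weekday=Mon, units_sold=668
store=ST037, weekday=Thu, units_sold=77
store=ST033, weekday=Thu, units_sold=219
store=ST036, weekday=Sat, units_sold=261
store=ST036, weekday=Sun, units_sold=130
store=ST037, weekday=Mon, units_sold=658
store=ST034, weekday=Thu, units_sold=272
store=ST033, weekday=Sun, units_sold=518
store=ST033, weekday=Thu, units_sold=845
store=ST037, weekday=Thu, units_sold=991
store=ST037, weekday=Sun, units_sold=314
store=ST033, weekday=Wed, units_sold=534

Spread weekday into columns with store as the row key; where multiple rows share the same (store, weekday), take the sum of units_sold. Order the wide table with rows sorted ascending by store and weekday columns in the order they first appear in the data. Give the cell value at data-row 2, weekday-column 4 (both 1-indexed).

With rows sorted ascending by store, row 2 is store=ST034. weekday columns in first-appearance order: Mon, Sun, Wed, Sat, Thu; column 4 is Sat.
Long rows with store=ST034, weekday=Sat: 853 + 19 = 872.

872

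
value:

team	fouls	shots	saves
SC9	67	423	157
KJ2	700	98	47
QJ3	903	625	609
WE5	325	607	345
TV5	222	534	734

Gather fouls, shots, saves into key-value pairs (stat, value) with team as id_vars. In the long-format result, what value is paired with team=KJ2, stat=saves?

47

Unpivoting turns each (team, wide-column) pair into one long row.
The wide cell at row KJ2, column saves holds 47, so the long row (KJ2, saves) has value=47.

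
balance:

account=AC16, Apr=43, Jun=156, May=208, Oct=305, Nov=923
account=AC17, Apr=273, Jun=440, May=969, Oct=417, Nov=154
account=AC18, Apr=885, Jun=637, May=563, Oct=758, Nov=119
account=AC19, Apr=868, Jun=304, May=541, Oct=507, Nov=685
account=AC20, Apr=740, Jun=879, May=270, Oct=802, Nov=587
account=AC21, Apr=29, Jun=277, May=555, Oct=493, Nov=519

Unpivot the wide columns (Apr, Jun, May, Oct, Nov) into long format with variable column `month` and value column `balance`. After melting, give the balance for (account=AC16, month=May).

Unpivoting turns each (account, wide-column) pair into one long row.
The wide cell at row AC16, column May holds 208, so the long row (AC16, May) has balance=208.

208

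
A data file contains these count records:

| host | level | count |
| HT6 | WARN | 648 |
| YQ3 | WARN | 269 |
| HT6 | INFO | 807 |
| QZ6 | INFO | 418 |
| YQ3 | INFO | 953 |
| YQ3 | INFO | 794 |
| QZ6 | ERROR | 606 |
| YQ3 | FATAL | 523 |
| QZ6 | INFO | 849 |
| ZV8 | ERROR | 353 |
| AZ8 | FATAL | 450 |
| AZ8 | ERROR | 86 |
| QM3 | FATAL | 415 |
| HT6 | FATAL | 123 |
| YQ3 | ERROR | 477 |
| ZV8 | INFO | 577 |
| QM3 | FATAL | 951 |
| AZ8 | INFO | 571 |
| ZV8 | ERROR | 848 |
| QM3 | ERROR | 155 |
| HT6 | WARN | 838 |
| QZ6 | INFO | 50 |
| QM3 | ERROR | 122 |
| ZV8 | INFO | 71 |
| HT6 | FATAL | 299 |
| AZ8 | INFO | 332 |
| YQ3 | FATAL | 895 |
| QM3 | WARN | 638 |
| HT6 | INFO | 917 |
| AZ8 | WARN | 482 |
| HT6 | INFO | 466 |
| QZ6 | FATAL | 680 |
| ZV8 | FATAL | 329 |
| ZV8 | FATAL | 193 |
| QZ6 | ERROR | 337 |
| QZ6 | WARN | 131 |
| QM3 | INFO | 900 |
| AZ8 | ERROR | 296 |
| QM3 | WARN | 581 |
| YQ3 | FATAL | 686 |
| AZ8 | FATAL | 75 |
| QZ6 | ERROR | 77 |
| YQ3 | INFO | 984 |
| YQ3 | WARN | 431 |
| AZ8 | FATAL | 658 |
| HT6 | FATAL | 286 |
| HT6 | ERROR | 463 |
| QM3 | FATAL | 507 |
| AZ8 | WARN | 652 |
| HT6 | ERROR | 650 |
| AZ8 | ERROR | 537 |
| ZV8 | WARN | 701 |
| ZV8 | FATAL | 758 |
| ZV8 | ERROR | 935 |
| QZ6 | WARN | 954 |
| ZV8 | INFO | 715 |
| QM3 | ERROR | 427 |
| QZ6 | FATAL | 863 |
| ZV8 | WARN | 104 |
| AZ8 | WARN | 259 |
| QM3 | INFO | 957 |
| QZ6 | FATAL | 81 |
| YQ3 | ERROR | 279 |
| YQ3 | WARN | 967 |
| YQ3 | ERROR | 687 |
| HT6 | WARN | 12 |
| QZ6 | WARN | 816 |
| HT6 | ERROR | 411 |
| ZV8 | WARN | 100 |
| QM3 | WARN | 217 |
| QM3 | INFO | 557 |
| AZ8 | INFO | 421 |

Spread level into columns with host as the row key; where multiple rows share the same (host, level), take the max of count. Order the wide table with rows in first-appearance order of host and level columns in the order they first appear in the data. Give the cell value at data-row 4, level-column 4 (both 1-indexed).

With rows in first-appearance order of host, row 4 is host=ZV8. level columns in first-appearance order: WARN, INFO, ERROR, FATAL; column 4 is FATAL.
Long rows with host=ZV8, level=FATAL: max(329, 193, 758) = 758.

758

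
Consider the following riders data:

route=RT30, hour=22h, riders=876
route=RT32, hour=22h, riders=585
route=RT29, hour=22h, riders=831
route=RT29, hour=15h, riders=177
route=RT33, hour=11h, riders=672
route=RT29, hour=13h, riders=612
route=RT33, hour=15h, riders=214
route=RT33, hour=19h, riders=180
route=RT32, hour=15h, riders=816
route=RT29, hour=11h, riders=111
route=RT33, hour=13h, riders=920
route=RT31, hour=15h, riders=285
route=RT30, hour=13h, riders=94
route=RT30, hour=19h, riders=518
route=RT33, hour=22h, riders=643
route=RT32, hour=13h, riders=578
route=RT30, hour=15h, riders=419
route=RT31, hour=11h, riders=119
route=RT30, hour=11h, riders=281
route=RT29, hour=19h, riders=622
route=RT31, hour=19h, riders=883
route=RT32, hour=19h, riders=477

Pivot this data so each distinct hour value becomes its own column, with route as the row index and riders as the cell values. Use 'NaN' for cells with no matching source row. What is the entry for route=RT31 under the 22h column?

No long-format row has route=RT31 and hour=22h, so the cell is NaN.

NaN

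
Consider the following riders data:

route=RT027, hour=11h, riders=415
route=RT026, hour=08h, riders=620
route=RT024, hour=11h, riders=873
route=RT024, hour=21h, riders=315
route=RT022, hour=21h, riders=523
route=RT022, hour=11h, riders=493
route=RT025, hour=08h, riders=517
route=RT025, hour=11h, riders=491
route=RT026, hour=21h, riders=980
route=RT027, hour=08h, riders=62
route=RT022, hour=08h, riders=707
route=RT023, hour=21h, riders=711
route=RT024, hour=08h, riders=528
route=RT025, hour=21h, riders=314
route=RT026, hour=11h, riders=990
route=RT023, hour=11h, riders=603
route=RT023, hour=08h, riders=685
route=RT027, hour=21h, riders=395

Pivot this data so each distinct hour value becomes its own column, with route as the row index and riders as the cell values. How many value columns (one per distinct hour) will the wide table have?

3 distinct hour values: 08h, 11h, 21h.

3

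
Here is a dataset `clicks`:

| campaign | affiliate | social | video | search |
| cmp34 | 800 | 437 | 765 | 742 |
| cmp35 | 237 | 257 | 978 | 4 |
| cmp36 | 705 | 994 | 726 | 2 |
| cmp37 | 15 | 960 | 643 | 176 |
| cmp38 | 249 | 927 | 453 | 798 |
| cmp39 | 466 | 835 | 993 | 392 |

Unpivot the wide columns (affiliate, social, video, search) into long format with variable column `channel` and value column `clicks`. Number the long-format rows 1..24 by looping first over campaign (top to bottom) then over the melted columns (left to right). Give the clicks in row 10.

994

24 rows total (6 × 4). Row 10: index ⌊(10-1)/4⌋ = 2 into campaign → cmp36; (10-1) mod 4 = 1 into the melted columns → social.
So row 10 is (cmp36, social, 994); clicks = 994.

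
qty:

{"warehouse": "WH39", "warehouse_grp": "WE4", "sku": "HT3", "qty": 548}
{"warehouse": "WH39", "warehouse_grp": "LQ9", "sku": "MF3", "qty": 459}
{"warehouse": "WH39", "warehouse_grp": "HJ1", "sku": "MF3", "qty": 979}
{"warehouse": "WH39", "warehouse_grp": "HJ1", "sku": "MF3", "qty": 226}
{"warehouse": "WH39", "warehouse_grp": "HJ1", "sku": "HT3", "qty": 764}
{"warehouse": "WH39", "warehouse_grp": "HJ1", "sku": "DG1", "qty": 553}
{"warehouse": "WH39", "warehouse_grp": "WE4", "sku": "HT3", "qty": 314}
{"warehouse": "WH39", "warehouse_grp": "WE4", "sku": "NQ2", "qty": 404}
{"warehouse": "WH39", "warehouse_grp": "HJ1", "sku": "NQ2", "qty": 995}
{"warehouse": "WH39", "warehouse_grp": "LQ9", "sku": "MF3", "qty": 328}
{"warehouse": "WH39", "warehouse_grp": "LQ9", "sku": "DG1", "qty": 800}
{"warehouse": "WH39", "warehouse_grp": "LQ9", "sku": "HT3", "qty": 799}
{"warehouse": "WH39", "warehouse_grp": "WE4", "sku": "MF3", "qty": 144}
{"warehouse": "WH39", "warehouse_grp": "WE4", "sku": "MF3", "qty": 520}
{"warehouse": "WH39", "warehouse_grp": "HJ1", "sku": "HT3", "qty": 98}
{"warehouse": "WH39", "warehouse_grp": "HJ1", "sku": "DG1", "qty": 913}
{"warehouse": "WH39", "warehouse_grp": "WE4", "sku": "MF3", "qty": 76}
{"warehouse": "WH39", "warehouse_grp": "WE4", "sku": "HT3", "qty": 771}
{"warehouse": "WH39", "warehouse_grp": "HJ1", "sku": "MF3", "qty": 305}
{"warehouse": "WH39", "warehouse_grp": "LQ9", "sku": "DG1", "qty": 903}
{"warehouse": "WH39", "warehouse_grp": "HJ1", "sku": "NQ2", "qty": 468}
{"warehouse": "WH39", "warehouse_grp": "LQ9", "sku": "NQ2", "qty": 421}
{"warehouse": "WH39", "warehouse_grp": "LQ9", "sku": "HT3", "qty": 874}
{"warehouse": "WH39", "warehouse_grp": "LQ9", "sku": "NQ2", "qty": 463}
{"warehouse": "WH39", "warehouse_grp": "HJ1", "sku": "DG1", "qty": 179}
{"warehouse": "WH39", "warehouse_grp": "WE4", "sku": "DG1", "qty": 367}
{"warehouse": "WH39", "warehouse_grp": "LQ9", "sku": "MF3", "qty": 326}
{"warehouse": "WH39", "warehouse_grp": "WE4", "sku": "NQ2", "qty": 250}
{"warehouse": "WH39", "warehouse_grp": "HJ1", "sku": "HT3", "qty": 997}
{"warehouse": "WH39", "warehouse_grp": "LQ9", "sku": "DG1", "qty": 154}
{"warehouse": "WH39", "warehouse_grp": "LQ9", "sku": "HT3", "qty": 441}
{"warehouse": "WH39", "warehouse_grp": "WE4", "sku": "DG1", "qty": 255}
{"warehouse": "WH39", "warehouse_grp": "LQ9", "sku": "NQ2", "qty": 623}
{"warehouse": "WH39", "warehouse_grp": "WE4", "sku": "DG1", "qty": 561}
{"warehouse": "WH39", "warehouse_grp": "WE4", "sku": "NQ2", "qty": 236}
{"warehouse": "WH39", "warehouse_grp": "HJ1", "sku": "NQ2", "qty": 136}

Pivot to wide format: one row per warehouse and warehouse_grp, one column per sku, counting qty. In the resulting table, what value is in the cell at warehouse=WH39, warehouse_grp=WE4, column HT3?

3

Rows with warehouse=WH39, warehouse_grp=WE4 and sku=HT3: qty values are 548, 314, 771.
3 rows match — count = 3.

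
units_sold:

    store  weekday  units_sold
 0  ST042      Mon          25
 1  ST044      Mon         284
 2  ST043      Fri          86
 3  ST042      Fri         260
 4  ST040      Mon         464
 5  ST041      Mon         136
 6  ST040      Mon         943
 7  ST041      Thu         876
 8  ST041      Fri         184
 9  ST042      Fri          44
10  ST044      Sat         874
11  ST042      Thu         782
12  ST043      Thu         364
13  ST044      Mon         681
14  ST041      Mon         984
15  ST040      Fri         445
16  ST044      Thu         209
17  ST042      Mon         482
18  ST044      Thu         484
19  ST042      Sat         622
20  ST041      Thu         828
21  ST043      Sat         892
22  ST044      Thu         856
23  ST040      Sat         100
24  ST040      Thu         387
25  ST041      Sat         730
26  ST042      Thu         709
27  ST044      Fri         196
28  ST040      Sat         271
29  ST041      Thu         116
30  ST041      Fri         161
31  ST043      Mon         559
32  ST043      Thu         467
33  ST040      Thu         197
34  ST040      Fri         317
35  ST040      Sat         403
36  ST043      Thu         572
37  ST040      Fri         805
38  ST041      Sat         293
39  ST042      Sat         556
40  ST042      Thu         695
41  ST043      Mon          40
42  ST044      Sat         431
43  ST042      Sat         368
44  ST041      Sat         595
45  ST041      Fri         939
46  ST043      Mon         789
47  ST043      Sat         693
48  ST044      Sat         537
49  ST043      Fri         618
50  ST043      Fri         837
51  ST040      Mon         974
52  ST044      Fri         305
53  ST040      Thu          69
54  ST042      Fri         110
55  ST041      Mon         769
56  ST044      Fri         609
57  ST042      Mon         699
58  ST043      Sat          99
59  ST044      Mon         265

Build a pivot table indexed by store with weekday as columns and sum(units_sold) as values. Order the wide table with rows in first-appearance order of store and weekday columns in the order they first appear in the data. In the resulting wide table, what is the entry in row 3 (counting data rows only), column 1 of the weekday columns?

1388

With rows in first-appearance order of store, row 3 is store=ST043. weekday columns in first-appearance order: Mon, Fri, Thu, Sat; column 1 is Mon.
Long rows with store=ST043, weekday=Mon: 559 + 40 + 789 = 1388.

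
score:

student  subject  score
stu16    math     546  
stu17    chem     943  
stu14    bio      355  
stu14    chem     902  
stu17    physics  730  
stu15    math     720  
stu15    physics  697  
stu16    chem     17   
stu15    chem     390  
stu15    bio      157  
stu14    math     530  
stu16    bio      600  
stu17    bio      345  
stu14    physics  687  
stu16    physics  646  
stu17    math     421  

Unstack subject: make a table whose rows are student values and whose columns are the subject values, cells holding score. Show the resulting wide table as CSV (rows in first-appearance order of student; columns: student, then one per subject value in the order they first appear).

Columns: student plus the 4 distinct subject values (math, chem, bio, physics).
For example, row stu16 column math takes score=546 from the long row (stu16, math).

student,math,chem,bio,physics
stu16,546,17,600,646
stu17,421,943,345,730
stu14,530,902,355,687
stu15,720,390,157,697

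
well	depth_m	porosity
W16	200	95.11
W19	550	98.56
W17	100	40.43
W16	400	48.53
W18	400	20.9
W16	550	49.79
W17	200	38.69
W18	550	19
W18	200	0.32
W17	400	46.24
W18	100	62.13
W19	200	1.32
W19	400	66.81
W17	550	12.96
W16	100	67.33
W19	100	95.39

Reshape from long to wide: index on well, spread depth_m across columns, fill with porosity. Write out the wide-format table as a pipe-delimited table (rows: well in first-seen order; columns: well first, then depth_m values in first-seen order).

| well | 200 | 550 | 100 | 400 |
| W16 | 95.11 | 49.79 | 67.33 | 48.53 |
| W19 | 1.32 | 98.56 | 95.39 | 66.81 |
| W17 | 38.69 | 12.96 | 40.43 | 46.24 |
| W18 | 0.32 | 19 | 62.13 | 20.9 |

Columns: well plus the 4 distinct depth_m values (200, 550, 100, 400).
For example, row W16 column 200 takes porosity=95.11 from the long row (W16, 200).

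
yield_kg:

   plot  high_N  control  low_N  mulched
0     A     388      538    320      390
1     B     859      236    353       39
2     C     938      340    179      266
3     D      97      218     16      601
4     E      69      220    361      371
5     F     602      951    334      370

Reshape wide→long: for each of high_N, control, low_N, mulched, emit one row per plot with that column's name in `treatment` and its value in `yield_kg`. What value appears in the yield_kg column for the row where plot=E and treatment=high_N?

Unpivoting turns each (plot, wide-column) pair into one long row.
The wide cell at row E, column high_N holds 69, so the long row (E, high_N) has yield_kg=69.

69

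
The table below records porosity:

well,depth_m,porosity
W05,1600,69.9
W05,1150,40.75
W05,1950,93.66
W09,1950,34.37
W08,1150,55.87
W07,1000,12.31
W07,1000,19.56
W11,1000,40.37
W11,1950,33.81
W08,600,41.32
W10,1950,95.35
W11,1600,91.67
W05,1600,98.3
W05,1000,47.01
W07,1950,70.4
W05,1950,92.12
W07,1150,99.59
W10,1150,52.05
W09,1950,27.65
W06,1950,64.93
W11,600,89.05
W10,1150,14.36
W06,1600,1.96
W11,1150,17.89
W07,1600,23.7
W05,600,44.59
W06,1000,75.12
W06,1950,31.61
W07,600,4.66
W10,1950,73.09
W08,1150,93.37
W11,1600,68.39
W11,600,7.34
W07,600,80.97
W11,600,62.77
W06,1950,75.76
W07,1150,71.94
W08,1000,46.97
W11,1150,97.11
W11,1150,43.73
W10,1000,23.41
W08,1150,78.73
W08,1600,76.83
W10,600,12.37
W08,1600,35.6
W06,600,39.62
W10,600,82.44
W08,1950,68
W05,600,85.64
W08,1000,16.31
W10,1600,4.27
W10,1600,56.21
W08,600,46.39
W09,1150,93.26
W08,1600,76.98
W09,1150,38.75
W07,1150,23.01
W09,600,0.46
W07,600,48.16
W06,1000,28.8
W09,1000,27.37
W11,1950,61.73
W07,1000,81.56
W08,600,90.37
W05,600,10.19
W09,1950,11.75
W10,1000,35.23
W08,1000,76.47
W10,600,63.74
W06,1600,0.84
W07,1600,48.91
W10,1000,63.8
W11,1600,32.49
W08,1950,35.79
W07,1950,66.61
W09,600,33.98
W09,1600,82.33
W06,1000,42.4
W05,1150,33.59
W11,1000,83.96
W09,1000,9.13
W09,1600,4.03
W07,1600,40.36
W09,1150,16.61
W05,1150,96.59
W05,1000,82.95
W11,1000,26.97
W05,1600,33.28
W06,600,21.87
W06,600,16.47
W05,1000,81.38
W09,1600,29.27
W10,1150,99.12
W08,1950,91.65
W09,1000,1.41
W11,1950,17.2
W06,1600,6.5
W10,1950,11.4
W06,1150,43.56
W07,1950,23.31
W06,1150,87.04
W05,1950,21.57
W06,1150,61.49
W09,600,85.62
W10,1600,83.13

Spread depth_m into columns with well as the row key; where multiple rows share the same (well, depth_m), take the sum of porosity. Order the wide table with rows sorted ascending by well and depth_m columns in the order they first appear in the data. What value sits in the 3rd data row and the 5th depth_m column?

With rows sorted ascending by well, row 3 is well=W07. depth_m columns in first-appearance order: 1600, 1150, 1950, 1000, 600; column 5 is 600.
Long rows with well=W07, depth_m=600: 4.66 + 80.97 + 48.16 = 133.79.

133.79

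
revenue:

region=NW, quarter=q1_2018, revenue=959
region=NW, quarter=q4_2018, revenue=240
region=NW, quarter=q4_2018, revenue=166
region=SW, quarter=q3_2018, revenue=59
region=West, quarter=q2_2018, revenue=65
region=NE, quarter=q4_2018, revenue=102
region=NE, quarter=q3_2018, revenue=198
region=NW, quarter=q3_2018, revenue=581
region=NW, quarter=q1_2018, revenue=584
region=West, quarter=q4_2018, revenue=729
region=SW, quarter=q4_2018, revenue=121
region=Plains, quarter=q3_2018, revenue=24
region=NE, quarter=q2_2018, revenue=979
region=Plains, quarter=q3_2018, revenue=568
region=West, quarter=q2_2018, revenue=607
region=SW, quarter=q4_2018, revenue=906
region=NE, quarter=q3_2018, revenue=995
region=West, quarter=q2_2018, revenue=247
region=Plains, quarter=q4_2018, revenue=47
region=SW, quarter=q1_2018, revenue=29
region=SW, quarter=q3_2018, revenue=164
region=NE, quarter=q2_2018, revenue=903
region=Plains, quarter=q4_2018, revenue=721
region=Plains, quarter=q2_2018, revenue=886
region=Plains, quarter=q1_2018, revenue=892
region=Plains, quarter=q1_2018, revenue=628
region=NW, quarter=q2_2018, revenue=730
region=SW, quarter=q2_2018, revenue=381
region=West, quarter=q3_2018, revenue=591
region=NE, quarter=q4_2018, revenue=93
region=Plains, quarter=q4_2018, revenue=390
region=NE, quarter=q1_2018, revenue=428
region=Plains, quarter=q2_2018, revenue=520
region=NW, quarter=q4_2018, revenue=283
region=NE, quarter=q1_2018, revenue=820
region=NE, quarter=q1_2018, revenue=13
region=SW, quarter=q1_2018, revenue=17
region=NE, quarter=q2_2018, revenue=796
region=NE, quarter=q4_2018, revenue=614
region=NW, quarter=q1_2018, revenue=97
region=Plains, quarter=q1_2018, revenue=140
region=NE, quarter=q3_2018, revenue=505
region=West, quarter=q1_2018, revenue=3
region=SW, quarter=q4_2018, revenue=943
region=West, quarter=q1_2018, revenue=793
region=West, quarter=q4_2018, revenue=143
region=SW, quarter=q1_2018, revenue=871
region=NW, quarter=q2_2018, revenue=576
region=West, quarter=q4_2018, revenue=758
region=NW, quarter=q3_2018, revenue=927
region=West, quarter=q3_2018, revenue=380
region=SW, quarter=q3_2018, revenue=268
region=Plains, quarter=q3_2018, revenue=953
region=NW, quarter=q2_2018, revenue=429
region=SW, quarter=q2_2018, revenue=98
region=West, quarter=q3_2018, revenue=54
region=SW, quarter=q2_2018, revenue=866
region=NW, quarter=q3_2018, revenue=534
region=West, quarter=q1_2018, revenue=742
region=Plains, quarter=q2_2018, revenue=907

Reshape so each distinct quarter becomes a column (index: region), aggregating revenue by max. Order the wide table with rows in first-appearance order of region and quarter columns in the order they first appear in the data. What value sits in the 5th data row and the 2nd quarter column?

721

With rows in first-appearance order of region, row 5 is region=Plains. quarter columns in first-appearance order: q1_2018, q4_2018, q3_2018, q2_2018; column 2 is q4_2018.
Long rows with region=Plains, quarter=q4_2018: max(47, 721, 390) = 721.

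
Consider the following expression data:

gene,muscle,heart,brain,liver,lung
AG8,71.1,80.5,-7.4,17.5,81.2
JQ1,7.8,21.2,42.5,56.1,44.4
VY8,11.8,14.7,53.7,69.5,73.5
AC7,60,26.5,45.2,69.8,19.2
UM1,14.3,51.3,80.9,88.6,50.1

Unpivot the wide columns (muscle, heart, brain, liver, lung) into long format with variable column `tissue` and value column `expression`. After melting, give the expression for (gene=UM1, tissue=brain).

80.9

Unpivoting turns each (gene, wide-column) pair into one long row.
The wide cell at row UM1, column brain holds 80.9, so the long row (UM1, brain) has expression=80.9.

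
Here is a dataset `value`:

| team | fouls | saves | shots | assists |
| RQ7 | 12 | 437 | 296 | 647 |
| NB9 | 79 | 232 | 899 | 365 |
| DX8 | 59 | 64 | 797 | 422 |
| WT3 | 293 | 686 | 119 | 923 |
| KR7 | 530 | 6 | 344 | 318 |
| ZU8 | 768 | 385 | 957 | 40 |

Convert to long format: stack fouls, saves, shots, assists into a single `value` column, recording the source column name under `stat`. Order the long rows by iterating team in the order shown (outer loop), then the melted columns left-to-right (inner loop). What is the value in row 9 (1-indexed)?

24 rows total (6 × 4). Row 9: index ⌊(9-1)/4⌋ = 2 into team → DX8; (9-1) mod 4 = 0 into the melted columns → fouls.
So row 9 is (DX8, fouls, 59); value = 59.

59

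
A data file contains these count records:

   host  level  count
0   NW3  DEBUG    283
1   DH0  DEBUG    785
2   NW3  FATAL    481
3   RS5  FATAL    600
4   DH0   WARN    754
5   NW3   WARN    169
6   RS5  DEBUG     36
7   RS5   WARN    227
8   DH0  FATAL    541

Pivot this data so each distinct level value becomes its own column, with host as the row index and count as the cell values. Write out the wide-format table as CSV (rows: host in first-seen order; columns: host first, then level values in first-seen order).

Columns: host plus the 3 distinct level values (DEBUG, FATAL, WARN).
For example, row NW3 column DEBUG takes count=283 from the long row (NW3, DEBUG).

host,DEBUG,FATAL,WARN
NW3,283,481,169
DH0,785,541,754
RS5,36,600,227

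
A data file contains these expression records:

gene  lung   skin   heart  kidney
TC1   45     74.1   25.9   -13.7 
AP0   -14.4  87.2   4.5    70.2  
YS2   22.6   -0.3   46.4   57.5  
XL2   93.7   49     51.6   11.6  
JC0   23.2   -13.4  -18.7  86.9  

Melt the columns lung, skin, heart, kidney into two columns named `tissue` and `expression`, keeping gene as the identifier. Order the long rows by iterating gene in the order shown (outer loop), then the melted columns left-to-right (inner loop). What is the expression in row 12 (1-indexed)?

20 rows total (5 × 4). Row 12: index ⌊(12-1)/4⌋ = 2 into gene → YS2; (12-1) mod 4 = 3 into the melted columns → kidney.
So row 12 is (YS2, kidney, 57.5); expression = 57.5.

57.5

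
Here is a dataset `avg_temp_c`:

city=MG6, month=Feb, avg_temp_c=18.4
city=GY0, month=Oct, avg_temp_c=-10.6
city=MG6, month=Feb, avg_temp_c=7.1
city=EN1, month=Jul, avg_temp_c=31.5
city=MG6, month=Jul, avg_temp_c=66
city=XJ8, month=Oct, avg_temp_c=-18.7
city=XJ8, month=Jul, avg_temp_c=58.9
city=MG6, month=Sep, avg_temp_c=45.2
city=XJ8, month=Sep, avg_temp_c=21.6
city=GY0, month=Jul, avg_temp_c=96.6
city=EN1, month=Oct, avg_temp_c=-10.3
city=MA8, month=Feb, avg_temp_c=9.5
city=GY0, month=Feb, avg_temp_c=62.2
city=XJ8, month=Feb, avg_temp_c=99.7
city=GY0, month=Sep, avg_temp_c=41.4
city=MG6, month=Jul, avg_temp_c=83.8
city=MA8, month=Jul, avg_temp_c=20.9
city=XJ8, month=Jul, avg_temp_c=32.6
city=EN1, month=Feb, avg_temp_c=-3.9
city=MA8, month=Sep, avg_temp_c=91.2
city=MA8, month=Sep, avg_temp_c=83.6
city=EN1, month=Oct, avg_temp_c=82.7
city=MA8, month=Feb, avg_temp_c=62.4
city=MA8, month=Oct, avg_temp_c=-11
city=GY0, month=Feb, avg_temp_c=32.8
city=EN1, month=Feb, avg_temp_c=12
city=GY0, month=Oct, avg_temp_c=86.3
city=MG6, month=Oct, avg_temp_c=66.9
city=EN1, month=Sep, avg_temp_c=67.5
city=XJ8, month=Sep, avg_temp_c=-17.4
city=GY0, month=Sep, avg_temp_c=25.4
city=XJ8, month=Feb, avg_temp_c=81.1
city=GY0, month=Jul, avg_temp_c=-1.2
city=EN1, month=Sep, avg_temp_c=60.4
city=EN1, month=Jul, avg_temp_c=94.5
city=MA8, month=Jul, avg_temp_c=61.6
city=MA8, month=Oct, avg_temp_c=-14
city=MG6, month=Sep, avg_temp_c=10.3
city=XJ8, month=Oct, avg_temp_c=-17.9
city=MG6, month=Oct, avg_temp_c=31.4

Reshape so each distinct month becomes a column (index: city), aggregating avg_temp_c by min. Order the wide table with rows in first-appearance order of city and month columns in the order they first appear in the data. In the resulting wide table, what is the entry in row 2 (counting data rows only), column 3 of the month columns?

-1.2

With rows in first-appearance order of city, row 2 is city=GY0. month columns in first-appearance order: Feb, Oct, Jul, Sep; column 3 is Jul.
Long rows with city=GY0, month=Jul: min(96.6, -1.2) = -1.2.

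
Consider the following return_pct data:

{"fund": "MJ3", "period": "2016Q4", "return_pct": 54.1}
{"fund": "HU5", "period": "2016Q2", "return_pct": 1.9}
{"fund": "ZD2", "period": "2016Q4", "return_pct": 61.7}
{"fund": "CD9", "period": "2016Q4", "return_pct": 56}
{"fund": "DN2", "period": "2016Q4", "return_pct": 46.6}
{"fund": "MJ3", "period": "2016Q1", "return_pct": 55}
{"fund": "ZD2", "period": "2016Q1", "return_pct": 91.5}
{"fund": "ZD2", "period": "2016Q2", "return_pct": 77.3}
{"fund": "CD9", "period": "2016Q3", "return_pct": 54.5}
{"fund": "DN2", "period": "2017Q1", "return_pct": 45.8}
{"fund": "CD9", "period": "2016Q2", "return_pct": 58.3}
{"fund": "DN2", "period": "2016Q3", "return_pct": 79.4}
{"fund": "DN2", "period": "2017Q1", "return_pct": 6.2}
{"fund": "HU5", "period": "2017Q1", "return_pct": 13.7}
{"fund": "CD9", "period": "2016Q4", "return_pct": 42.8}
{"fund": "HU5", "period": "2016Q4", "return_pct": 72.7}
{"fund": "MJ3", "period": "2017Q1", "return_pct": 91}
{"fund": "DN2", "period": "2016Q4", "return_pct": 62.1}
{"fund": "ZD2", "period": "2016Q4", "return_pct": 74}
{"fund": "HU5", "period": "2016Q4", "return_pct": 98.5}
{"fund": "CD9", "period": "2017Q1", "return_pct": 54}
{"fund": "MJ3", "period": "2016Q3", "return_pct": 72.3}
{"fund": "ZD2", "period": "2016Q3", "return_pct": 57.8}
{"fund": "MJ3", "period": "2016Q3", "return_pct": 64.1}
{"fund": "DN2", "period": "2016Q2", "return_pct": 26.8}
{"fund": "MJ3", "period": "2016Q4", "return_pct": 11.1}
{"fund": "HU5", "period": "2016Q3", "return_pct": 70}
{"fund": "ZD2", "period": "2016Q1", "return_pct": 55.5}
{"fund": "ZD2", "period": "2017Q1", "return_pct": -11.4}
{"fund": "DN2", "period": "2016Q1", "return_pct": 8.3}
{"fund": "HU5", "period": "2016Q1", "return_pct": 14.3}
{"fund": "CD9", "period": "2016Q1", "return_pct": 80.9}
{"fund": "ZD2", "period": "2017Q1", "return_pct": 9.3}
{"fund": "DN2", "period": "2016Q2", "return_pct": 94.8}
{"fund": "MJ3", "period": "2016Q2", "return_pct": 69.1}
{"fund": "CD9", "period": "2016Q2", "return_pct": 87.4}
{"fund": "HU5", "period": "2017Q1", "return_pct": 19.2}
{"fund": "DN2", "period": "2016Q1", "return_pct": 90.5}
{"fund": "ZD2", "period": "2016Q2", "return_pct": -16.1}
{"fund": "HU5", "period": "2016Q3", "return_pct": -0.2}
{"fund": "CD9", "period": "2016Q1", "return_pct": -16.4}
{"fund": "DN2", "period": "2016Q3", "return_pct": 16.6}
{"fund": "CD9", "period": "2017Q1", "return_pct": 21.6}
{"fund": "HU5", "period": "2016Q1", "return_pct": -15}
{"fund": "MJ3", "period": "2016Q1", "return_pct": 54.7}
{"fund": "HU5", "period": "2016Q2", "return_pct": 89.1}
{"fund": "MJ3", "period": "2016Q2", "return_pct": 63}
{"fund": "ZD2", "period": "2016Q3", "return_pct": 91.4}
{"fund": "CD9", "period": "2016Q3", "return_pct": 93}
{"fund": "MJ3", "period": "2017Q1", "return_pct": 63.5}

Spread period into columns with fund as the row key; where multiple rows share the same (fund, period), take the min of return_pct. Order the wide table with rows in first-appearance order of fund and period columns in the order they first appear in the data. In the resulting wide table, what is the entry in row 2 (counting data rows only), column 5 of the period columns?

13.7

With rows in first-appearance order of fund, row 2 is fund=HU5. period columns in first-appearance order: 2016Q4, 2016Q2, 2016Q1, 2016Q3, 2017Q1; column 5 is 2017Q1.
Long rows with fund=HU5, period=2017Q1: min(13.7, 19.2) = 13.7.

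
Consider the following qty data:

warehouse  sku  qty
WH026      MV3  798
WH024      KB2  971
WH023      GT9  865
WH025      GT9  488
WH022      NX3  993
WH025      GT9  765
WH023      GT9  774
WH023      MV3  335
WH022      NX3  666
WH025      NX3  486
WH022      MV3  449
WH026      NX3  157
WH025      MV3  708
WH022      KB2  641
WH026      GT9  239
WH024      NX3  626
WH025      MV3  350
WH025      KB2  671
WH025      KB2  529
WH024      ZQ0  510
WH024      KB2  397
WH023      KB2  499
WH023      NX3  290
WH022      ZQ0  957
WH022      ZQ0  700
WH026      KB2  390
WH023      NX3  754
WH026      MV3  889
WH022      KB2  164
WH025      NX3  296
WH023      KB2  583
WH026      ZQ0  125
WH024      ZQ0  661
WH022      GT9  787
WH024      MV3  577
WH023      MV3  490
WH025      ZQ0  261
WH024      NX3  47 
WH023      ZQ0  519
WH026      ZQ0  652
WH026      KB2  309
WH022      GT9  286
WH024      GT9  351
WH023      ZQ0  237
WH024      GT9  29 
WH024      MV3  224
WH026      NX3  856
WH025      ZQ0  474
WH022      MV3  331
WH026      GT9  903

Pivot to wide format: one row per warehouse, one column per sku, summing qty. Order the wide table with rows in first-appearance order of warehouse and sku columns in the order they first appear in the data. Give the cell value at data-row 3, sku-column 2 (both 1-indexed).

1082

With rows in first-appearance order of warehouse, row 3 is warehouse=WH023. sku columns in first-appearance order: MV3, KB2, GT9, NX3, ZQ0; column 2 is KB2.
Long rows with warehouse=WH023, sku=KB2: 499 + 583 = 1082.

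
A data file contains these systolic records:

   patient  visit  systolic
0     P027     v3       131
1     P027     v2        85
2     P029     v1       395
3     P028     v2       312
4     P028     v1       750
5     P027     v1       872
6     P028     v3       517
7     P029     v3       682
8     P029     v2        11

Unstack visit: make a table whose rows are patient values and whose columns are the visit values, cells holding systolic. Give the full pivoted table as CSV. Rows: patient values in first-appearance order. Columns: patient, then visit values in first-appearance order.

Columns: patient plus the 3 distinct visit values (v3, v2, v1).
For example, row P027 column v3 takes systolic=131 from the long row (P027, v3).

patient,v3,v2,v1
P027,131,85,872
P029,682,11,395
P028,517,312,750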